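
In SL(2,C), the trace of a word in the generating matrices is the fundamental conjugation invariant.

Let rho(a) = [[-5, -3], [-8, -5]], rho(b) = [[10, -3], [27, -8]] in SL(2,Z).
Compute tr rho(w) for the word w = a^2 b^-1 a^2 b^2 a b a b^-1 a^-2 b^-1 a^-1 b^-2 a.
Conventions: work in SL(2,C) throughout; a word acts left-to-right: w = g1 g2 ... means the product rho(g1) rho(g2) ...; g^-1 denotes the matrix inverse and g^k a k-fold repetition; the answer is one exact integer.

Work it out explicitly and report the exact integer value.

rho(a) = [[-5, -3], [-8, -5]]
... * rho(a) = [[-5, -3], [-8, -5]]  ->  [[49, 30], [80, 49]]
... * rho(b^-1) = [[-8, 3], [-27, 10]]  ->  [[-1202, 447], [-1963, 730]]
... * rho(a) = [[-5, -3], [-8, -5]]  ->  [[2434, 1371], [3975, 2239]]
... * rho(a) = [[-5, -3], [-8, -5]]  ->  [[-23138, -14157], [-37787, -23120]]
... * rho(b) = [[10, -3], [27, -8]]  ->  [[-613619, 182670], [-1002110, 298321]]
... * rho(b) = [[10, -3], [27, -8]]  ->  [[-1204100, 379497], [-1966433, 619762]]
... * rho(a) = [[-5, -3], [-8, -5]]  ->  [[2984524, 1714815], [4874069, 2800489]]
... * rho(b) = [[10, -3], [27, -8]]  ->  [[76145245, -22672092], [124353893, -37026119]]
... * rho(a) = [[-5, -3], [-8, -5]]  ->  [[-199349489, -115075275], [-325560513, -187931084]]
... * rho(b^-1) = [[-8, 3], [-27, 10]]  ->  [[4701828337, -1748801217], [7678623372, -2855992379]]
... * rho(a^-1) = [[-5, 3], [8, -5]]  ->  [[-37499551421, 22849491096], [-61241055892, 37315832011]]
... * rho(a^-1) = [[-5, 3], [8, -5]]  ->  [[370293685873, -226746109743], [604731935548, -370302327731]]
... * rho(b^-1) = [[-8, 3], [-27, 10]]  ->  [[3159795476077, -1156580039811], [5160307364353, -1888827470666]]
... * rho(a^-1) = [[-5, 3], [8, -5]]  ->  [[-25051617698873, 15262286627286], [-40912156587093, 24925059446389]]
... * rho(b^-1) = [[-8, 3], [-27, 10]]  ->  [[-211668797345738, 77468013176241], [-345679352355759, 126514124702611]]
... * rho(b^-1) = [[-8, 3], [-27, 10]]  ->  [[-398285976992603, 139673739725196], [-650446548124425, 228103189958833]]
... * rho(a) = [[-5, -3], [-8, -5]]  ->  [[874039967161447, 496489232351829], [1427407220951461, 810823694579110]]
tr = 874039967161447 + 810823694579110 = 1684863661740557

1684863661740557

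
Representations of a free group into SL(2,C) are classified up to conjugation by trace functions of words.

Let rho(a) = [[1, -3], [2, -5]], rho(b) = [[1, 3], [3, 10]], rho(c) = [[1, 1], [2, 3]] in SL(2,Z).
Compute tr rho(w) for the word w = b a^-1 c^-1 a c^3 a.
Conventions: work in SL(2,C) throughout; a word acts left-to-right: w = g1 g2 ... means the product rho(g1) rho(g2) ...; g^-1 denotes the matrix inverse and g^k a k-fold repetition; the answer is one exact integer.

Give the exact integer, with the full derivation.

-37976

rho(b) = [[1, 3], [3, 10]]
... * rho(a^-1) = [[-5, 3], [-2, 1]]  ->  [[-11, 6], [-35, 19]]
... * rho(c^-1) = [[3, -1], [-2, 1]]  ->  [[-45, 17], [-143, 54]]
... * rho(a) = [[1, -3], [2, -5]]  ->  [[-11, 50], [-35, 159]]
... * rho(c) = [[1, 1], [2, 3]]  ->  [[89, 139], [283, 442]]
... * rho(c) = [[1, 1], [2, 3]]  ->  [[367, 506], [1167, 1609]]
... * rho(c) = [[1, 1], [2, 3]]  ->  [[1379, 1885], [4385, 5994]]
... * rho(a) = [[1, -3], [2, -5]]  ->  [[5149, -13562], [16373, -43125]]
tr = 5149 + -43125 = -37976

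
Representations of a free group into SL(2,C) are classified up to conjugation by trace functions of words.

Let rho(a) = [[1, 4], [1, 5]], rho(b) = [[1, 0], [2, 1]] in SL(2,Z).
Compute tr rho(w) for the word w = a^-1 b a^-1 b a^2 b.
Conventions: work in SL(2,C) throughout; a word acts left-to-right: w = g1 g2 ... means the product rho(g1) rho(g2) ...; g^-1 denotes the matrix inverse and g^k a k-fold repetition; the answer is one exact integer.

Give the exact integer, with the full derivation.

642

rho(a^-1) = [[5, -4], [-1, 1]]
... * rho(b) = [[1, 0], [2, 1]]  ->  [[-3, -4], [1, 1]]
... * rho(a^-1) = [[5, -4], [-1, 1]]  ->  [[-11, 8], [4, -3]]
... * rho(b) = [[1, 0], [2, 1]]  ->  [[5, 8], [-2, -3]]
... * rho(a) = [[1, 4], [1, 5]]  ->  [[13, 60], [-5, -23]]
... * rho(a) = [[1, 4], [1, 5]]  ->  [[73, 352], [-28, -135]]
... * rho(b) = [[1, 0], [2, 1]]  ->  [[777, 352], [-298, -135]]
tr = 777 + -135 = 642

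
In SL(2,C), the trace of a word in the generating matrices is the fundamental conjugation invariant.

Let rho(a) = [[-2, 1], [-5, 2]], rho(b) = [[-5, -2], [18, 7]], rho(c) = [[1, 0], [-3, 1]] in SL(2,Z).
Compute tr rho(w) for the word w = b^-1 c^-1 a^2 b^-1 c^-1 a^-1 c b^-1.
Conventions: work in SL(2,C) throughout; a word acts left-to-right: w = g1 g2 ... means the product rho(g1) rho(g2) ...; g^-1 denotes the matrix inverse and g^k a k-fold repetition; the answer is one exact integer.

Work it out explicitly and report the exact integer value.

-1995

rho(b^-1) = [[7, 2], [-18, -5]]
... * rho(c^-1) = [[1, 0], [3, 1]]  ->  [[13, 2], [-33, -5]]
... * rho(a) = [[-2, 1], [-5, 2]]  ->  [[-36, 17], [91, -43]]
... * rho(a) = [[-2, 1], [-5, 2]]  ->  [[-13, -2], [33, 5]]
... * rho(b^-1) = [[7, 2], [-18, -5]]  ->  [[-55, -16], [141, 41]]
... * rho(c^-1) = [[1, 0], [3, 1]]  ->  [[-103, -16], [264, 41]]
... * rho(a^-1) = [[2, -1], [5, -2]]  ->  [[-286, 135], [733, -346]]
... * rho(c) = [[1, 0], [-3, 1]]  ->  [[-691, 135], [1771, -346]]
... * rho(b^-1) = [[7, 2], [-18, -5]]  ->  [[-7267, -2057], [18625, 5272]]
tr = -7267 + 5272 = -1995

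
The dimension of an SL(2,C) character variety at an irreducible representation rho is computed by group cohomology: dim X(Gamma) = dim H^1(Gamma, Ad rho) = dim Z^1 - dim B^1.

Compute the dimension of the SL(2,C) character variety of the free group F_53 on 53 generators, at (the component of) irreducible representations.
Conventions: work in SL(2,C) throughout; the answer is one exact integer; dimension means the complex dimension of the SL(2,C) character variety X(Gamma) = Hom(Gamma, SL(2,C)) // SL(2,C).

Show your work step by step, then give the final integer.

Gamma = F_53 has 53 generators and no relators.
Z^1(Gamma, Ad rho) = (sl_2)^53: a cocycle is a free choice of one sl_2 vector per generator, so dim Z^1 = 3*53 = 159.
dim B^1 = 3: the coboundary map is injective because an irreducible image has centralizer 0 in sl_2.
dim H^1 = 159 - 3 = 156, which is dim X.

156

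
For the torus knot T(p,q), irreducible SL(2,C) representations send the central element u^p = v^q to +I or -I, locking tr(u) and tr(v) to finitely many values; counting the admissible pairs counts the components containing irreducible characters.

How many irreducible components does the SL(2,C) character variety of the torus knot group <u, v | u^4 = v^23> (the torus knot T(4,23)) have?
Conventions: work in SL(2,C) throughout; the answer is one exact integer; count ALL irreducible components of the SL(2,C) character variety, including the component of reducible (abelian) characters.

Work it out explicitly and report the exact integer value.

34

For T(4,23): irreducibility forces the central element u^4 = v^23 to one of +I, -I.
This locks tr(u) to 2*cos(pi*alpha/4), alpha in 1..3, and tr(v) to 2*cos(pi*beta/23), beta in 1..22, on each component of irreducible characters.
The two central values (-1)^alpha I and (-1)^beta I must be the same matrix, so alpha and beta share a parity.
Enumerate parity-matched pairs: 2*11 odd-odd plus 1*11 even-even gives 33.
Total: 33 irreducible-character components + 1 reducible (abelian) component = 34.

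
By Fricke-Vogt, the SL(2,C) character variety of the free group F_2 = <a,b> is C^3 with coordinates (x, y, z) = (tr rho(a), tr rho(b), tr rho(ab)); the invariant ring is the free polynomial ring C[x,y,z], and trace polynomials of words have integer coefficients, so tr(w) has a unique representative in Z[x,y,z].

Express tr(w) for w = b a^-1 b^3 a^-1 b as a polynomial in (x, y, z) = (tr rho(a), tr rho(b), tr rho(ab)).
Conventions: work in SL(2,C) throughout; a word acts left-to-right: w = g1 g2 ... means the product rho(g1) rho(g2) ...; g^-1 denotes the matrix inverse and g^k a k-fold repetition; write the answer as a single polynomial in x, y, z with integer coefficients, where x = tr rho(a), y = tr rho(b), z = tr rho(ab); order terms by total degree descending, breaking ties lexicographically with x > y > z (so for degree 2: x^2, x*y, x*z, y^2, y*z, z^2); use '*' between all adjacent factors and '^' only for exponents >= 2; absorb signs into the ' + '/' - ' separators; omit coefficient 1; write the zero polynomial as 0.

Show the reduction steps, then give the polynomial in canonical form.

tr(b^2) = tr(b) tr(b) - tr(1)  (reduce the b square) = y^2 - 2
so tr(b^3) = tr(b) tr(b^2) - tr(b)  (reduce the b square) = y^3 - 3*y
tr(b^4) = tr(b) tr(b^3) - tr(b^2)  (reduce the b square) = y^4 - 4*y^2 + 2
so tr(b^5) = tr(b) tr(b^4) - tr(b^3)  (reduce the b square) = y^5 - 5*y^3 + 5*y
reduce: tr(a b^2) = tr(b) tr(a b) - tr(a)  (reduce the b square) = y*z - x
tr(b^2 a b) = tr(b) tr(a b^2) - tr(a b)  (reduce the b square) = y^2*z - x*y - z
tr(b^2 a b^2) = tr(b) tr(b^2 a b) - tr(b^2 a)  (reduce the b square) = y^3*z - x*y^2 - 2*y*z + x
so tr(b^5 a) = tr(b) tr(b^2 a b^2) - tr(b^2 a b)  (reduce the b square) = y^4*z - x*y^3 - 3*y^2*z + 2*x*y + z
so tr(b^2 a^-1 b^3) = tr(b^5) tr(a) - tr(b^5 a)  (eliminate a^-1) = x*y^5 - y^4*z - 4*x*y^3 + 3*y^2*z + 3*x*y - z
tr(a b a b) = tr(b a) tr(b a) - tr(1)  (split on b) = z^2 - 2
so tr(a b a) = tr(a) tr(b a) - tr(b)  (reduce the a square) = x*z - y
reduce: tr(a b^2 a b) = tr(b) tr(a b a b) - tr(a b a)  (reduce the b square) = y*z^2 - x*z - y
so tr(a b^2 a) = tr(a) tr(b^2 a) - tr(b^2)  (reduce the a square) = x*y*z - x^2 - y^2 + 2
tr(a b^2 a b^2) = tr(b) tr(a b^2 a b) - tr(a b^2 a)  (reduce the b square) = y^2*z^2 - 2*x*y*z + x^2 - 2
so tr(b^3 a b^2 a) = tr(b) tr(a b^2 a b^2) - tr(a b^2 a b)  (reduce the b square) = y^3*z^2 - 2*x*y^2*z + x^2*y - y*z^2 + x*z - y
tr(b^2 a^-1 b^3 a) = tr(b^3 a b^2) tr(a) - tr(b^3 a b^2 a)  (eliminate a^-1) = x*y^4*z - x^2*y^3 - y^3*z^2 - x*y^2*z + x^2*y + y*z^2 + y
reduce: tr(b a^-1 b^3 a^-1 b) = tr(b^2 a^-1 b^3) tr(a) - tr(b^2 a^-1 b^3 a)  (eliminate a^-1) = x^2*y^5 - 2*x*y^4*z - 3*x^2*y^3 + y^3*z^2 + 4*x*y^2*z + 2*x^2*y - y*z^2 - x*z - y

x^2*y^5 - 2*x*y^4*z - 3*x^2*y^3 + y^3*z^2 + 4*x*y^2*z + 2*x^2*y - y*z^2 - x*z - y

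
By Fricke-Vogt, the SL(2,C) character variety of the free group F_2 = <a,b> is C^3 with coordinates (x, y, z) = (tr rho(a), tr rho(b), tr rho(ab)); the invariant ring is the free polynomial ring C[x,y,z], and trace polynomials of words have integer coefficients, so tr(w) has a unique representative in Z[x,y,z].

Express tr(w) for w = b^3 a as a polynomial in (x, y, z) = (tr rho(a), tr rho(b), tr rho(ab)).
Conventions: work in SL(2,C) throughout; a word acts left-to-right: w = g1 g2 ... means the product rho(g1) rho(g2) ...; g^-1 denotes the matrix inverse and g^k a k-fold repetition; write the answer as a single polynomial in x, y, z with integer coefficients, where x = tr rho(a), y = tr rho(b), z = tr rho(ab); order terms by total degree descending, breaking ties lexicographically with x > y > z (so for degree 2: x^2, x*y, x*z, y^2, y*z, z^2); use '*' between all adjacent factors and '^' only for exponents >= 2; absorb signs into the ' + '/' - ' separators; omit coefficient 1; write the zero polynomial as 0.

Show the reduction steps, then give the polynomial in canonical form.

trace(b a b) = trace(b)*trace(a b) - trace(a)  (reduce the b square) = y*z - x
apply: trace(b^3 a) = trace(b)*trace(b a b) - trace(b a)  (reduce the b square) = y^2*z - x*y - z

y^2*z - x*y - z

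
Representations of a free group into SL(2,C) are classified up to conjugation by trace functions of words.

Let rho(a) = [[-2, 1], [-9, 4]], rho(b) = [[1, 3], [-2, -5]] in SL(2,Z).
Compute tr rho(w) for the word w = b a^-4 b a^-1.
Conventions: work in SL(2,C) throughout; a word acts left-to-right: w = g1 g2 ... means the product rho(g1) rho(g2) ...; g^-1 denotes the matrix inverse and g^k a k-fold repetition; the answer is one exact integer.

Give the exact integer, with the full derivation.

rho(b) = [[1, 3], [-2, -5]]
... * rho(a^-1) = [[4, -1], [9, -2]]  ->  [[31, -7], [-53, 12]]
... * rho(a^-1) = [[4, -1], [9, -2]]  ->  [[61, -17], [-104, 29]]
... * rho(a^-1) = [[4, -1], [9, -2]]  ->  [[91, -27], [-155, 46]]
... * rho(a^-1) = [[4, -1], [9, -2]]  ->  [[121, -37], [-206, 63]]
... * rho(b) = [[1, 3], [-2, -5]]  ->  [[195, 548], [-332, -933]]
... * rho(a^-1) = [[4, -1], [9, -2]]  ->  [[5712, -1291], [-9725, 2198]]
tr = 5712 + 2198 = 7910

7910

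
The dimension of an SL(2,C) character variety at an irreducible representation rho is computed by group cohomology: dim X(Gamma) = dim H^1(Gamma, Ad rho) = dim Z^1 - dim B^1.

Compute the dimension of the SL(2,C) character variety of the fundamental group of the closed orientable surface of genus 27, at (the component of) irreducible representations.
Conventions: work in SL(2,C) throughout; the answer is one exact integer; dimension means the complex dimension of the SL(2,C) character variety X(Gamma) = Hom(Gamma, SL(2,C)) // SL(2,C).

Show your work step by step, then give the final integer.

156

The genus-27 surface group: 2g = 54 generators, one relator prod [a_i, b_i].
Unconstrained cocycle data is one sl_2 vector per generator (162 dimensions), cut by the relator condition d_2(z) = 0.
At an irreducible rho, H^2 = coker(d_2) vanishes (Poincare duality: H^2 is dual to H^0 = invariants = 0), so d_2 is surjective onto sl_2 and dim Z^1 = 162 - 3 = 159.
As always at irreducible rho, dim B^1 = 3.
dim X = dim H^1 = 159 - 3 = 156.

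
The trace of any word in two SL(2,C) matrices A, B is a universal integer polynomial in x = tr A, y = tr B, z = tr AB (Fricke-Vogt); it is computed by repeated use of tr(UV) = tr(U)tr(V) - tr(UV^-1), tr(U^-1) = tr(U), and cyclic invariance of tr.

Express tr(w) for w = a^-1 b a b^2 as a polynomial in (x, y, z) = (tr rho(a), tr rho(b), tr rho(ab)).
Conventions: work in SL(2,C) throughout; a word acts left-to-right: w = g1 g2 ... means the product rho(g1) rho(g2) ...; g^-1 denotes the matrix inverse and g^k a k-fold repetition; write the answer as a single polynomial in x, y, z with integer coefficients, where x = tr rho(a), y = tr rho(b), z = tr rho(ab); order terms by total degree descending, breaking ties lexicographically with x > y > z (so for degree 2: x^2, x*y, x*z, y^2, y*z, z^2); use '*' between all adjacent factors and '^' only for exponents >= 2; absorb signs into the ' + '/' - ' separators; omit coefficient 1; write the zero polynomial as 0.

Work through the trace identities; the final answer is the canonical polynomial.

x*y^2*z - x^2*y - y*z^2 + y

use: trace(b a b) = trace(b)*trace(a b) - trace(a)  (reduce the b square) = y*z - x
use: trace(b a b^2) = trace(b)*trace(b a b) - trace(b a)  (reduce the b square) = y^2*z - x*y - z
use: trace(a b a b) = trace(b a)*trace(b a) - trace(1)  (split on b) = z^2 - 2
use: trace(a b a) = trace(a)*trace(b a) - trace(b)  (reduce the a square) = x*z - y
use: trace(b a b^2 a) = trace(b)*trace(a b a b) - trace(a b a)  (reduce the b square) = y*z^2 - x*z - y
trace(a^-1 b a b^2) = trace(b a b^2)*trace(a) - trace(b a b^2 a)  (eliminate a^-1) = x*y^2*z - x^2*y - y*z^2 + y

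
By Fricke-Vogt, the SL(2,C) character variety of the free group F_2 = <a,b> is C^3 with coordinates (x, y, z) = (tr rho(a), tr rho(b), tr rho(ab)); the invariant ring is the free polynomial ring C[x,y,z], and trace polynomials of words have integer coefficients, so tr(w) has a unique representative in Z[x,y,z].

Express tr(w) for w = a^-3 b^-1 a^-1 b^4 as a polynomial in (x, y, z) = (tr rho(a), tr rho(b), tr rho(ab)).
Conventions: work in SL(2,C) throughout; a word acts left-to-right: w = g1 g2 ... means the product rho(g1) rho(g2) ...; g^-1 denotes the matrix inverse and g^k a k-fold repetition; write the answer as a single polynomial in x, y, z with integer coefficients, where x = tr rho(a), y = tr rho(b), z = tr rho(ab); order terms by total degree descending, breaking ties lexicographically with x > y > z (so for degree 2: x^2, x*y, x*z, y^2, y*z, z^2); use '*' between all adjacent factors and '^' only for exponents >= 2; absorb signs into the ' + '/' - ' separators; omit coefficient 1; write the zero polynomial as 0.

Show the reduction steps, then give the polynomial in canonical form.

x^3*y^4*z - x^2*y^5 - x^2*y^3*z^2 - 3*x^3*y^2*z - x*y^4*z + 4*x^2*y^3 + 2*x^2*y*z^2 + y^5 + y^3*z^2 + x^3*z + 4*x*y^2*z - 3*x^2*y - 5*y^3 - 2*y*z^2 - 2*x*z + 5*y

tr(b^2) = tr(b) tr(b) - tr(1) = y^2 - 2
tr(b^3) = tr(b) tr(b^2) - tr(b) = y^3 - 3*y
next, tr(a b^2) = tr(b) tr(a b) - tr(a) = y*z - x
tr(b^3 a) = tr(b) tr(a b^2) - tr(a b) = y^2*z - x*y - z
tr(a^-1 b^3) = tr(b^3) tr(a) - tr(b^3 a) = x*y^3 - y^2*z - 2*x*y + z
tr(b^4) = tr(b) tr(b^3) - tr(b^2) = y^4 - 4*y^2 + 2
tr(a b^4) = tr(b) tr(b a b^2) - tr(b a b) = y^3*z - x*y^2 - 2*y*z + x
and tr(b^4 a b) = tr(b) tr(a b^4) - tr(a b^3) = y^4*z - x*y^3 - 3*y^2*z + 2*x*y + z
tr(a b a b) = tr(a b) tr(a b) - tr(1)   [split at repeated a] = z^2 - 2
next, tr(a b a) = tr(a) tr(b a) - tr(b) = x*z - y
tr(a b a b^2) = tr(b) tr(a b a b) - tr(a b a) = y*z^2 - x*z - y
tr(b a b a b^2) = tr(b) tr(a b a b^2) - tr(a b a b) = y^2*z^2 - x*y*z - y^2 - z^2 + 2
tr(b^4 a b a) = tr(b) tr(b a b a b^2) - tr(b a b a b) = y^3*z^2 - x*y^2*z - y^3 - 2*y*z^2 + x*z + 3*y
tr(a^-1 b^4 a b) = tr(b^4 a b) tr(a) - tr(b^4 a b a) = x*y^4*z - x^2*y^3 - y^3*z^2 - 2*x*y^2*z + 2*x^2*y + y^3 + 2*y*z^2 - 3*y
and tr(b^-1 a^-1 b^4 a) = tr(a^-1 b^4 a) tr(b) - tr(a^-1 b^4 a b) = -x*y^4*z + x^2*y^3 + y^5 + y^3*z^2 + 2*x*y^2*z - 2*x^2*y - 5*y^3 - 2*y*z^2 + 5*y
next, tr(a^-1 b^-1 a^-1 b^4) = tr(b^-1 a^-1 b^4) tr(a) - tr(b^-1 a^-1 b^4 a) = x*y^4*z - y^5 - y^3*z^2 - 3*x*y^2*z + 5*y^3 + 2*y*z^2 + x*z - 5*y
tr(a^-2 b^-1 a^-1 b^4) = tr(a^-1 b^-1 a^-1 b^4) tr(a) - tr(a^-1 b^-1 a^-1 b^4 a) = x^2*y^4*z - x*y^5 - x*y^3*z^2 - 3*x^2*y^2*z + 4*x*y^3 + 2*x*y*z^2 + x^2*z + y^2*z - 3*x*y - z
tr(a^-3 b^-1 a^-1 b^4) = tr(a^-2 b^-1 a^-1 b^4) tr(a) - tr(a^-2 b^-1 a^-1 b^4 a) = x^3*y^4*z - x^2*y^5 - x^2*y^3*z^2 - 3*x^3*y^2*z - x*y^4*z + 4*x^2*y^3 + 2*x^2*y*z^2 + y^5 + y^3*z^2 + x^3*z + 4*x*y^2*z - 3*x^2*y - 5*y^3 - 2*y*z^2 - 2*x*z + 5*y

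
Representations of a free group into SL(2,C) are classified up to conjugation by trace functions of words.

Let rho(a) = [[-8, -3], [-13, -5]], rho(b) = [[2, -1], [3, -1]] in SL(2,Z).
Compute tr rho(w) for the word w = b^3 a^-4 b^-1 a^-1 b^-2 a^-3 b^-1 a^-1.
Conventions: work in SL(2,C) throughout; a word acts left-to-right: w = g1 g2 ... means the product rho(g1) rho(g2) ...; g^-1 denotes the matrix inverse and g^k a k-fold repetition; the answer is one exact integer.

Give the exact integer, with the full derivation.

rho(b) = [[2, -1], [3, -1]]
... * rho(b) = [[2, -1], [3, -1]]  ->  [[1, -1], [3, -2]]
... * rho(b) = [[2, -1], [3, -1]]  ->  [[-1, 0], [0, -1]]
... * rho(a^-1) = [[-5, 3], [13, -8]]  ->  [[5, -3], [-13, 8]]
... * rho(a^-1) = [[-5, 3], [13, -8]]  ->  [[-64, 39], [169, -103]]
... * rho(a^-1) = [[-5, 3], [13, -8]]  ->  [[827, -504], [-2184, 1331]]
... * rho(a^-1) = [[-5, 3], [13, -8]]  ->  [[-10687, 6513], [28223, -17200]]
... * rho(b^-1) = [[-1, 1], [-3, 2]]  ->  [[-8852, 2339], [23377, -6177]]
... * rho(a^-1) = [[-5, 3], [13, -8]]  ->  [[74667, -45268], [-197186, 119547]]
... * rho(b^-1) = [[-1, 1], [-3, 2]]  ->  [[61137, -15869], [-161455, 41908]]
... * rho(b^-1) = [[-1, 1], [-3, 2]]  ->  [[-13530, 29399], [35731, -77639]]
... * rho(a^-1) = [[-5, 3], [13, -8]]  ->  [[449837, -275782], [-1187962, 728305]]
... * rho(a^-1) = [[-5, 3], [13, -8]]  ->  [[-5834351, 3555767], [15407775, -9390326]]
... * rho(a^-1) = [[-5, 3], [13, -8]]  ->  [[75396726, -45949189], [-199113113, 121345933]]
... * rho(b^-1) = [[-1, 1], [-3, 2]]  ->  [[62450841, -16501652], [-164924686, 43578753]]
... * rho(a^-1) = [[-5, 3], [13, -8]]  ->  [[-526775681, 319365739], [1391147219, -843404082]]
tr = -526775681 + -843404082 = -1370179763

-1370179763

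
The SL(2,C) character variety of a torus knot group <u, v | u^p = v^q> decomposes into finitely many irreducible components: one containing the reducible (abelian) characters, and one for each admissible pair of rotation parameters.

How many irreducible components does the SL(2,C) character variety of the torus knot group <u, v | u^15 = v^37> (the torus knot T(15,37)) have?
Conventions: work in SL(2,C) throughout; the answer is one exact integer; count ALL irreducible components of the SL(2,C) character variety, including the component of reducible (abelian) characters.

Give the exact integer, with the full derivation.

In the torus knot group T(15,37), u^15 = v^37 is central, so an irreducible representation sends it to +I or -I (Schur).
So on each irreducible component the traces are pinned: tr(u) = 2*cos(pi*alpha/15) with 1 <= alpha <= 14, tr(v) = 2*cos(pi*beta/37) with 1 <= beta <= 36.
u^15 = (-1)^alpha I and v^37 = (-1)^beta I must agree, so alpha and beta have equal parity.
Enumerate parity-matched pairs: 7*18 odd-odd plus 7*18 even-even gives 252.
components with irreducible characters: 252; plus the single component of reducible (abelian) characters: total 253.

253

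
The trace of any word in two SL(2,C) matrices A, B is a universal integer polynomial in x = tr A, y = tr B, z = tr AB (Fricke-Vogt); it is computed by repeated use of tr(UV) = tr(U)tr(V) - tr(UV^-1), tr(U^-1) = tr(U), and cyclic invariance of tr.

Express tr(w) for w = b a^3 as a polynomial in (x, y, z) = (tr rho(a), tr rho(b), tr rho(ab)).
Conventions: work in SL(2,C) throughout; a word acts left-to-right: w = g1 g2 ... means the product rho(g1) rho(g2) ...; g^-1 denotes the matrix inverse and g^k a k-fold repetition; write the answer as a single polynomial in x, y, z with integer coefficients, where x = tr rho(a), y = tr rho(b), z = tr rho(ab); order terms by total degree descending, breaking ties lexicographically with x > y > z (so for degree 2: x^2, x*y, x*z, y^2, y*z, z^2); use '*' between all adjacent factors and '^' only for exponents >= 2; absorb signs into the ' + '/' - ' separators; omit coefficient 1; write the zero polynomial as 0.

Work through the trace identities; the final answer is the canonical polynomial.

tr(a b a) = tr(a) tr(b a) - tr(b) = x*z - y
tr(b a^3) = tr(a) tr(a b a) - tr(a b) = x^2*z - x*y - z

x^2*z - x*y - z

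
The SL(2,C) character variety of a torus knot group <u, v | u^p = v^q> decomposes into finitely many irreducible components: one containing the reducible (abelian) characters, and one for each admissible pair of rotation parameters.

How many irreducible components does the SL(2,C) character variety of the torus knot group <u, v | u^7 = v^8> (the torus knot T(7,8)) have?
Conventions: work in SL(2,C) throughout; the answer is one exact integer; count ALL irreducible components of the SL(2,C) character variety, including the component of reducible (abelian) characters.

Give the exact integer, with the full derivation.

22

For T(7,8): irreducibility forces the central element u^7 = v^8 to one of +I, -I.
So on each irreducible component the traces are pinned: tr(u) = 2*cos(pi*alpha/7) with 1 <= alpha <= 6, tr(v) = 2*cos(pi*beta/8) with 1 <= beta <= 7.
Consistency of u^7 = (-1)^alpha I with v^8 = (-1)^beta I forces alpha = beta (mod 2).
count pairs: odd alpha (3 choices) x odd beta (4), plus even alpha (3) x even beta (3): 3*4 + 3*3 = 21.
Total: 21 irreducible-character components + 1 reducible (abelian) component = 22.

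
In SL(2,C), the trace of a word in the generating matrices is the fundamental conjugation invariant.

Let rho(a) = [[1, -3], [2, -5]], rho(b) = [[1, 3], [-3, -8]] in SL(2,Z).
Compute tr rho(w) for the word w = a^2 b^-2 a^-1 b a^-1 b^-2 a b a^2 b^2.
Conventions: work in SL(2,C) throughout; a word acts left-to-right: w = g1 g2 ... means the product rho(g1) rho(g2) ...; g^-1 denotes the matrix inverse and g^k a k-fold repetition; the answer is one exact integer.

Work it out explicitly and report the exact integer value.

rho(a) = [[1, -3], [2, -5]]
... * rho(a) = [[1, -3], [2, -5]]  ->  [[-5, 12], [-8, 19]]
... * rho(b^-1) = [[-8, -3], [3, 1]]  ->  [[76, 27], [121, 43]]
... * rho(b^-1) = [[-8, -3], [3, 1]]  ->  [[-527, -201], [-839, -320]]
... * rho(a^-1) = [[-5, 3], [-2, 1]]  ->  [[3037, -1782], [4835, -2837]]
... * rho(b) = [[1, 3], [-3, -8]]  ->  [[8383, 23367], [13346, 37201]]
... * rho(a^-1) = [[-5, 3], [-2, 1]]  ->  [[-88649, 48516], [-141132, 77239]]
... * rho(b^-1) = [[-8, -3], [3, 1]]  ->  [[854740, 314463], [1360773, 500635]]
... * rho(b^-1) = [[-8, -3], [3, 1]]  ->  [[-5894531, -2249757], [-9384279, -3581684]]
... * rho(a) = [[1, -3], [2, -5]]  ->  [[-10394045, 28932378], [-16547647, 46061257]]
... * rho(b) = [[1, 3], [-3, -8]]  ->  [[-97191179, -262641159], [-154731418, -418132997]]
... * rho(a) = [[1, -3], [2, -5]]  ->  [[-622473497, 1604779332], [-990997412, 2554859239]]
... * rho(a) = [[1, -3], [2, -5]]  ->  [[2587085167, -6156476169], [4118721066, -9801303959]]
... * rho(b) = [[1, 3], [-3, -8]]  ->  [[21056513674, 57013064853], [33522632943, 90766594870]]
... * rho(b) = [[1, 3], [-3, -8]]  ->  [[-149982680885, -392934977802], [-238777151667, -625564860131]]
tr = -149982680885 + -625564860131 = -775547541016

-775547541016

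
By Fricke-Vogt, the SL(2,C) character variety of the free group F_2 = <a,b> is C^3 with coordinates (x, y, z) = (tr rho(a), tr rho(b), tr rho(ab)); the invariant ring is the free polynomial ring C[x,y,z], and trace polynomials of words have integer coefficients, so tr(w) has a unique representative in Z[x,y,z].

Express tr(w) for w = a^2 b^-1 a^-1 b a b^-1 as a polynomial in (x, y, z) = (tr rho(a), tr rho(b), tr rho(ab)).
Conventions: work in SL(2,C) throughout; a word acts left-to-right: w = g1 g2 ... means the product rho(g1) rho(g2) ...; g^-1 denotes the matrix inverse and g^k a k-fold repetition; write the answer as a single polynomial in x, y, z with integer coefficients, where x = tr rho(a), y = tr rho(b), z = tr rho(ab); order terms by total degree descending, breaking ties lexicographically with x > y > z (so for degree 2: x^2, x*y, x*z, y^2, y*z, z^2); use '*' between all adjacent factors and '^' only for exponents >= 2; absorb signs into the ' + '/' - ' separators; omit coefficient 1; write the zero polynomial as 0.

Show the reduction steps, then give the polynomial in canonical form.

-x^3*y^2*z + x^4*y + x^2*y^3 + 2*x^2*y*z^2 - x^3*z - x*z^3 - 4*x^2*y - y^3 - y*z^2 + 3*x*z + 3*y

tr(b a^2) = tr(a) * tr(b a) - tr(b)  (reduce the a square) = x*z - y
reduce: tr(a^2) = tr(a) * tr(a) - tr(1)  (reduce the a square) = x^2 - 2
tr(b^2 a^2) = tr(b) * tr(a^2 b) - tr(a^2)  (reduce the b square) = x*y*z - x^2 - y^2 + 2
reduce: tr(b^2 a) = tr(b) * tr(a b) - tr(a)  (reduce the b square) = y*z - x
reduce: tr(b a^3 b) = tr(a) * tr(b^2 a^2) - tr(b^2 a)  (reduce the a square) = x^2*y*z - x^3 - x*y^2 - y*z + 3*x
tr(b a b a) = tr(b a) * tr(b a) - tr(1)  (split on b) = z^2 - 2
tr(b a b a^2) = tr(a) * tr(b a b a) - tr(b a b)  (reduce the a square) = x*z^2 - y*z - x
reduce: tr(b a^3 b a) = tr(a) * tr(b a b a^2) - tr(b a b a)  (reduce the a square) = x^2*z^2 - x*y*z - x^2 - z^2 + 2
so tr(a^-1 b a^3 b) = tr(b a^3 b) * tr(a) - tr(b a^3 b a)  (eliminate a^-1) = x^3*y*z - x^4 - x^2*y^2 - x^2*z^2 + 4*x^2 + z^2 - 2
so tr(a^2 b^-1 a^-1 b a) = tr(a^-1 b a^3) * tr(b) - tr(a^-1 b a^3 b)  (eliminate b^-1) = -x^3*y*z + x^4 + x^2*y^2 + x^2*z^2 + x*y*z - 4*x^2 - y^2 - z^2 + 2
tr(b^2 a b a) = tr(b) * tr(a b a b) - tr(a b a)  (reduce the b square) = y*z^2 - x*z - y
so tr(b^2 a b) = tr(b) * tr(a b^2) - tr(a b)  (reduce the b square) = y^2*z - x*y - z
tr(b a b a^2 b) = tr(a) * tr(b^2 a b a) - tr(b^2 a b)  (reduce the a square) = x*y*z^2 - x^2*z - y^2*z + z
tr(b a b a b a) = tr(b a) * tr(b a b a) - tr(b^-1 a^-1)  (split on b) = z^3 - 3*z
reduce: tr(b a b a^2 b a) = tr(a) * tr(b a b a b a) - tr(b a b a b)  (reduce the a square) = x*z^3 - y*z^2 - 2*x*z + y
tr(a^-1 b a b a^2 b) = tr(b a b a^2 b) * tr(a) - tr(b a b a^2 b a)  (eliminate a^-1) = x^2*y*z^2 - x^3*z - x*y^2*z - x*z^3 + y*z^2 + 3*x*z - y
tr(a^2 b^-1 a^-1 b a b) = tr(a^-1 b a b a^2) * tr(b) - tr(a^-1 b a b a^2 b)  (eliminate b^-1) = -x^2*y*z^2 + x^3*z + x*y^2*z + x*z^3 - 3*x*z - y
tr(a^2 b^-1 a^-1 b a b^-1) = tr(a^2 b^-1 a^-1 b a) * tr(b) - tr(a^2 b^-1 a^-1 b a b)  (eliminate b^-1) = -x^3*y^2*z + x^4*y + x^2*y^3 + 2*x^2*y*z^2 - x^3*z - x*z^3 - 4*x^2*y - y^3 - y*z^2 + 3*x*z + 3*y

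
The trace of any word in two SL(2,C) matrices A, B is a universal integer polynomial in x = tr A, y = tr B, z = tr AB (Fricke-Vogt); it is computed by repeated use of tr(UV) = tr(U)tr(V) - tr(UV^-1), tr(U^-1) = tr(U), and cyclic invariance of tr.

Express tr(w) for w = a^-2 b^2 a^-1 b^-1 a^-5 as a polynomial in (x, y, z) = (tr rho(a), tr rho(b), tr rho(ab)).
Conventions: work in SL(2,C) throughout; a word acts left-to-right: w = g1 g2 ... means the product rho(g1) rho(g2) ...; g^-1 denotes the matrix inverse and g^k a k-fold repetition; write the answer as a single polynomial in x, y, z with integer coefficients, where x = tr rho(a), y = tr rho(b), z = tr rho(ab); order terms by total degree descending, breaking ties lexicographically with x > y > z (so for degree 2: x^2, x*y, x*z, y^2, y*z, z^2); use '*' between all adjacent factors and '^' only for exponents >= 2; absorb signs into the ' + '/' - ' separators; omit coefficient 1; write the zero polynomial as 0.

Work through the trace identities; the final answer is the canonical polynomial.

reduce: tr(b^2) = tr(b) * tr(b) - tr(1) = y^2 - 2
tr(b^2 a) = tr(b) * tr(a b) - tr(a) = y*z - x
reduce: tr(b^2 a^-1) = tr(b^2) * tr(a) - tr(b^2 a) = x*y^2 - y*z - x
tr(a^-1 b^2 a^-1) = tr(b^2 a^-1) * tr(a) - tr(b^2) = x^2*y^2 - x*y*z - x^2 - y^2 + 2
tr(a^-3 b^2) = tr(a^-1 b^2 a^-1) * tr(a) - tr(a^-1 b^2) = x^3*y^2 - x^2*y*z - x^3 - 2*x*y^2 + y*z + 3*x
reduce: tr(a^-2 b^2 a^-2) = tr(a^-3 b^2) * tr(a) - tr(a^-3 b^2 a) = x^4*y^2 - x^3*y*z - x^4 - 3*x^2*y^2 + 2*x*y*z + 4*x^2 + y^2 - 2
tr(a^-2 b^2 a^-3) = tr(a^-2 b^2 a^-2) * tr(a) - tr(a^-2 b^2 a^-1) = x^5*y^2 - x^4*y*z - x^5 - 4*x^3*y^2 + 3*x^2*y*z + 5*x^3 + 3*x*y^2 - y*z - 5*x
tr(b^2 a^-6) = tr(a^-2 b^2 a^-3) * tr(a) - tr(a^-2 b^2 a^-2) = x^6*y^2 - x^5*y*z - x^6 - 5*x^4*y^2 + 4*x^3*y*z + 6*x^4 + 6*x^2*y^2 - 3*x*y*z - 9*x^2 - y^2 + 2
reduce: tr(a^-5 b^2 a^-2) = tr(b^2 a^-6) * tr(a) - tr(b^2 a^-5) = x^7*y^2 - x^6*y*z - x^7 - 6*x^5*y^2 + 5*x^4*y*z + 7*x^5 + 10*x^3*y^2 - 6*x^2*y*z - 14*x^3 - 4*x*y^2 + y*z + 7*x
tr(a^-7 b^2 a^-1) = tr(a^-5 b^2 a^-2) * tr(a) - tr(a^-5 b^2 a^-1) = x^8*y^2 - x^7*y*z - x^8 - 7*x^6*y^2 + 6*x^5*y*z + 8*x^6 + 15*x^4*y^2 - 10*x^3*y*z - 20*x^4 - 10*x^2*y^2 + 4*x*y*z + 16*x^2 + y^2 - 2
reduce: tr(b^3) = tr(b) * tr(b^2) - tr(b) = y^3 - 3*y
so tr(b^3 a) = tr(b) * tr(a b^2) - tr(a b) = y^2*z - x*y - z
tr(a^-1 b^3) = tr(b^3) * tr(a) - tr(b^3 a) = x*y^3 - y^2*z - 2*x*y + z
tr(a^-2 b^3) = tr(a^-1 b^3) * tr(a) - tr(a^-1 b^3 a) = x^2*y^3 - x*y^2*z - 2*x^2*y - y^3 + x*z + 3*y
so tr(a^-3 b^3) = tr(a^-2 b^3) * tr(a) - tr(a^-2 b^3 a) = x^3*y^3 - x^2*y^2*z - 2*x^3*y - 2*x*y^3 + x^2*z + y^2*z + 5*x*y - z
so tr(a^-1 b^3 a^-3) = tr(a^-3 b^3) * tr(a) - tr(a^-3 b^3 a) = x^4*y^3 - x^3*y^2*z - 2*x^4*y - 3*x^2*y^3 + x^3*z + 2*x*y^2*z + 7*x^2*y + y^3 - 2*x*z - 3*y
tr(b a^-5 b^2) = tr(a^-1 b^3 a^-3) * tr(a) - tr(a^-1 b^3 a^-2) = x^5*y^3 - x^4*y^2*z - 2*x^5*y - 4*x^3*y^3 + x^4*z + 3*x^2*y^2*z + 9*x^3*y + 3*x*y^3 - 3*x^2*z - y^2*z - 8*x*y + z
reduce: tr(a b a b) = tr(b a) * tr(b a) - tr(1) = z^2 - 2
so tr(a b a) = tr(a) * tr(b a) - tr(b) = x*z - y
so tr(b^2 a b a) = tr(b) * tr(a b a b) - tr(a b a) = y*z^2 - x*z - y
reduce: tr(a^-1 b^2 a b) = tr(b^2 a b) * tr(a) - tr(b^2 a b a) = x*y^2*z - x^2*y - y*z^2 + y
reduce: tr(a^-2 b^2 a b) = tr(a^-1 b^2 a b) * tr(a) - tr(a^-1 b^2 a b a) = x^2*y^2*z - x^3*y - x*y*z^2 - y^2*z + 2*x*y + z
tr(b^2 a b a^-3) = tr(a^-2 b^2 a b) * tr(a) - tr(a^-2 b^2 a b a) = x^3*y^2*z - x^4*y - x^2*y*z^2 - 2*x*y^2*z + 3*x^2*y + y*z^2 + x*z - y
so tr(a^-2 b^2 a b a^-2) = tr(b^2 a b a^-3) * tr(a) - tr(b^2 a b a^-2) = x^4*y^2*z - x^5*y - x^3*y*z^2 - 3*x^2*y^2*z + 4*x^3*y + 2*x*y*z^2 + x^2*z + y^2*z - 3*x*y - z
tr(b a^-5 b^2 a) = tr(a^-2 b^2 a b a^-2) * tr(a) - tr(a^-2 b^2 a b a^-1) = x^5*y^2*z - x^6*y - x^4*y*z^2 - 4*x^3*y^2*z + 5*x^4*y + 3*x^2*y*z^2 + x^3*z + 3*x*y^2*z - 6*x^2*y - y*z^2 - 2*x*z + y
so tr(a^-1 b^2 a^-1 b a^-4) = tr(b a^-5 b^2) * tr(a) - tr(b a^-5 b^2 a) = x^6*y^3 - 2*x^5*y^2*z - x^6*y - 4*x^4*y^3 + x^4*y*z^2 + x^5*z + 7*x^3*y^2*z + 4*x^4*y + 3*x^2*y^3 - 3*x^2*y*z^2 - 4*x^3*z - 4*x*y^2*z - 2*x^2*y + y*z^2 + 3*x*z - y
reduce: tr(b^2 a^-1 b a) = tr(b a b^2) * tr(a) - tr(b a b^2 a) = x*y^2*z - x^2*y - y*z^2 + y
tr(b^2 a^-1 b a^-1) = tr(b^2 a^-1 b) * tr(a) - tr(b^2 a^-1 b a) = x^2*y^3 - 2*x*y^2*z - x^2*y + y*z^2 + x*z - y
so tr(a^-1 b^2 a^-1 b a^-1) = tr(b^2 a^-1 b a^-1) * tr(a) - tr(b^2 a^-1 b) = x^3*y^3 - 2*x^2*y^2*z - x^3*y - x*y^3 + x*y*z^2 + x^2*z + y^2*z + x*y - z
tr(b^2 a^-1 b a^-3) = tr(a^-1 b^2 a^-1 b a^-1) * tr(a) - tr(a^-1 b^2 a^-1 b) = x^4*y^3 - 2*x^3*y^2*z - x^4*y - 2*x^2*y^3 + x^2*y*z^2 + x^3*z + 3*x*y^2*z + 2*x^2*y - y*z^2 - 2*x*z + y
tr(a^-1 b^2 a^-1 b a^-3) = tr(b^2 a^-1 b a^-3) * tr(a) - tr(b^2 a^-1 b a^-2) = x^5*y^3 - 2*x^4*y^2*z - x^5*y - 3*x^3*y^3 + x^3*y*z^2 + x^4*z + 5*x^2*y^2*z + 3*x^3*y + x*y^3 - 2*x*y*z^2 - 3*x^2*z - y^2*z + z
reduce: tr(a^-2 b^2 a^-1 b a^-4) = tr(a^-1 b^2 a^-1 b a^-4) * tr(a) - tr(a^-1 b^2 a^-1 b a^-3) = x^7*y^3 - 2*x^6*y^2*z - x^7*y - 5*x^5*y^3 + x^5*y*z^2 + x^6*z + 9*x^4*y^2*z + 5*x^5*y + 6*x^3*y^3 - 4*x^3*y*z^2 - 5*x^4*z - 9*x^2*y^2*z - 5*x^3*y - x*y^3 + 3*x*y*z^2 + 6*x^2*z + y^2*z - x*y - z
tr(a^-7 b^2 a^-1 b) = tr(a^-2 b^2 a^-1 b a^-4) * tr(a) - tr(a^-2 b^2 a^-1 b a^-3) = x^8*y^3 - 2*x^7*y^2*z - x^8*y - 6*x^6*y^3 + x^6*y*z^2 + x^7*z + 11*x^5*y^2*z + 6*x^6*y + 10*x^4*y^3 - 5*x^4*y*z^2 - 6*x^5*z - 16*x^3*y^2*z - 9*x^4*y - 4*x^2*y^3 + 6*x^2*y*z^2 + 10*x^3*z + 5*x*y^2*z + x^2*y - y*z^2 - 4*x*z + y
reduce: tr(a^-2 b^2 a^-1 b^-1 a^-5) = tr(a^-7 b^2 a^-1) * tr(b) - tr(a^-7 b^2 a^-1 b) = x^7*y^2*z - x^6*y^3 - x^6*y*z^2 - x^7*z - 5*x^5*y^2*z + 2*x^6*y + 5*x^4*y^3 + 5*x^4*y*z^2 + 6*x^5*z + 6*x^3*y^2*z - 11*x^4*y - 6*x^2*y^3 - 6*x^2*y*z^2 - 10*x^3*z - x*y^2*z + 15*x^2*y + y^3 + y*z^2 + 4*x*z - 3*y

x^7*y^2*z - x^6*y^3 - x^6*y*z^2 - x^7*z - 5*x^5*y^2*z + 2*x^6*y + 5*x^4*y^3 + 5*x^4*y*z^2 + 6*x^5*z + 6*x^3*y^2*z - 11*x^4*y - 6*x^2*y^3 - 6*x^2*y*z^2 - 10*x^3*z - x*y^2*z + 15*x^2*y + y^3 + y*z^2 + 4*x*z - 3*y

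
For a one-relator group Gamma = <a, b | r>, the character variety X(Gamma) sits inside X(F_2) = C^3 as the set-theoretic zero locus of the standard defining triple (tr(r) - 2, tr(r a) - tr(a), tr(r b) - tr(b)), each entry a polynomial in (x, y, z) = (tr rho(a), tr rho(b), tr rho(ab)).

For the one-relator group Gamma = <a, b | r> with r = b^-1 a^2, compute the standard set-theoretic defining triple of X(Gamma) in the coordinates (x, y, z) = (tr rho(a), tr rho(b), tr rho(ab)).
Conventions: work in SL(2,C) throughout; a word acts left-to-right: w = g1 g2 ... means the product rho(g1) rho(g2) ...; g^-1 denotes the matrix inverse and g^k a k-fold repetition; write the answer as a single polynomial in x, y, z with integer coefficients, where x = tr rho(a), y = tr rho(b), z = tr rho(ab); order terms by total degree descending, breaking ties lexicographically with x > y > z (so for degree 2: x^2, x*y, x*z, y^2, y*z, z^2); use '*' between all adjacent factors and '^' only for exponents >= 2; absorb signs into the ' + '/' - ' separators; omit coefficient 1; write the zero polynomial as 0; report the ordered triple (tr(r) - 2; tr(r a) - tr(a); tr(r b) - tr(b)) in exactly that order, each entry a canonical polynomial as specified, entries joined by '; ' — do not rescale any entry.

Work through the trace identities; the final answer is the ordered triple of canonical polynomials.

x^2*y - x*z - y - 2; x^3*y - x^2*z - 2*x*y - x + z; x^2 - y - 2

trace(a^2) = trace(a) trace(a) - trace(1)  (reduce the a square) = x^2 - 2
trace(a^2 b) = trace(a) trace(b a) - trace(b)  (reduce the a square) = x*z - y
trace(b^-1 a^2) = trace(a^2) trace(b) - trace(a^2 b)  (eliminate b^-1) = x^2*y - x*z - y
trace(a^3) = trace(a) trace(a^2) - trace(a) = x^3 - 3*x
trace(a^3 b) = trace(a) trace(b a^2) - trace(b a) = x^2*z - x*y - z
trace(b^-1 a^3) = trace(a^3) trace(b) - trace(a^3 b) = x^3*y - x^2*z - 2*x*y + z
assemble the triple (trace(r) - 2; trace(r a) - x; trace(r b) - y)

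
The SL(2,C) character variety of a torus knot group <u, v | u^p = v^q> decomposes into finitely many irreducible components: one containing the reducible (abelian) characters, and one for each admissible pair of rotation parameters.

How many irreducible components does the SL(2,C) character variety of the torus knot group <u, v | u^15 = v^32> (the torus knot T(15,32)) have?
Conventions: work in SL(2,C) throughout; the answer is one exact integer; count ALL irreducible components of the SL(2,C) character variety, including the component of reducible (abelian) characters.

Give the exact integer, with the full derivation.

218

In the torus knot group T(15,32), u^15 = v^32 is central, so an irreducible representation sends it to +I or -I (Schur).
So on each irreducible component the traces are pinned: tr(u) = 2*cos(pi*alpha/15) with 1 <= alpha <= 14, tr(v) = 2*cos(pi*beta/32) with 1 <= beta <= 31.
Consistency of u^15 = (-1)^alpha I with v^32 = (-1)^beta I forces alpha = beta (mod 2).
Counting: 7 odd alphas x 16 odd betas + 7 even alphas x 15 even betas = 112 + 105 = 217.
That is 217 components of irreducible characters, and with the reducible (abelian) component the total is 218.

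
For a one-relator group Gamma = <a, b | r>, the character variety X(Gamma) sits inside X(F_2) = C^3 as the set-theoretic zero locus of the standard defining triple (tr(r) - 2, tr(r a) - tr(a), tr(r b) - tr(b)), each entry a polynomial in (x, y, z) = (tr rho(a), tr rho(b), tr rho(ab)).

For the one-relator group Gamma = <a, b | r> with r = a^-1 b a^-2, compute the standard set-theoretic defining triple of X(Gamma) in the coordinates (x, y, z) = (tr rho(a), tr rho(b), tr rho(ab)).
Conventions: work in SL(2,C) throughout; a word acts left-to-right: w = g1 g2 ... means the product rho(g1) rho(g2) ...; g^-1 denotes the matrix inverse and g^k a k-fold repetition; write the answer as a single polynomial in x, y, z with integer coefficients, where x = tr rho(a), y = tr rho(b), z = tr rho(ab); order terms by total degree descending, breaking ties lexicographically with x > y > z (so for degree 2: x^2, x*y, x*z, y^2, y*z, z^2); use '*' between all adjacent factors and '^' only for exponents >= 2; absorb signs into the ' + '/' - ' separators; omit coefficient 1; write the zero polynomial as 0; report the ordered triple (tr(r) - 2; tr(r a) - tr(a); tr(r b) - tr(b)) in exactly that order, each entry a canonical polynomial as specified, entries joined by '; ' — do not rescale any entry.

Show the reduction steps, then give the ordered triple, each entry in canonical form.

x^3*y - x^2*z - 2*x*y + z - 2; x^2*y - x*z - x - y; x^3*y^2 - 2*x^2*y*z - x*y^2 + x*z^2 + y*z - x - y

so trace(b a^-1) = trace(b) * trace(a) - trace(b a) = x*y - z
reduce: trace(b a^-2) = trace(b a^-1) * trace(a) - trace(b) = x^2*y - x*z - y
trace(a^-1 b a^-2) = trace(b a^-2) * trace(a) - trace(b a^-1) = x^3*y - x^2*z - 2*x*y + z
trace(b^2) = trace(b) * trace(b) - trace(1) = y^2 - 2
reduce: trace(b^2 a) = trace(b) * trace(a b) - trace(a) = y*z - x
reduce: trace(a^-1 b^2) = trace(b^2) * trace(a) - trace(b^2 a) = x*y^2 - y*z - x
so trace(b a^-2 b) = trace(a^-1 b^2) * trace(a) - trace(a^-1 b^2 a) = x^2*y^2 - x*y*z - x^2 - y^2 + 2
so trace(b a b a) = trace(a b) * trace(a b) - trace(1)   [split at repeated a] = z^2 - 2
reduce: trace(a^-1 b a b) = trace(b a b) * trace(a) - trace(b a b a) = x*y*z - x^2 - z^2 + 2
reduce: trace(b a^-2 b a) = trace(a^-1 b a b) * trace(a) - trace(a^-1 b a b a) = x^2*y*z - x^3 - x*z^2 - y*z + 3*x
reduce: trace(a^-1 b a^-2 b) = trace(b a^-2 b) * trace(a) - trace(b a^-2 b a) = x^3*y^2 - 2*x^2*y*z - x*y^2 + x*z^2 + y*z - x
assemble the triple (trace(r) - 2; trace(r a) - x; trace(r b) - y)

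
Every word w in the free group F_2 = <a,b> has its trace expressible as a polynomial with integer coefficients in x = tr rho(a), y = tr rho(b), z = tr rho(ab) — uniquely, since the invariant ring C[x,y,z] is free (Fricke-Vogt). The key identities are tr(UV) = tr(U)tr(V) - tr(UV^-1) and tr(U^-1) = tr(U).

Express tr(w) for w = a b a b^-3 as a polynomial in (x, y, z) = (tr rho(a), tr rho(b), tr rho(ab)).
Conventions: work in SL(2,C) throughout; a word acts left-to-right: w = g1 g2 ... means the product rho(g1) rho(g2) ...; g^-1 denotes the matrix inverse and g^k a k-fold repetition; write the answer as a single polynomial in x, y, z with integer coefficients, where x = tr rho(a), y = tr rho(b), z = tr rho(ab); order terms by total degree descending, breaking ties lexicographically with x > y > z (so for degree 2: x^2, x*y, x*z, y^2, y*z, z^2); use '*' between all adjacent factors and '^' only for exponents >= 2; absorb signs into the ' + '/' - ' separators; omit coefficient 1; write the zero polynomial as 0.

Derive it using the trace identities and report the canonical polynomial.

x*y^3*z - y^4 - y^2*z^2 - 2*x*y*z + 4*y^2 + z^2 - 2

reduce: tr(a b a) = tr(a) * tr(b a) - tr(b) = x*z - y
reduce: tr(a b a b) = tr(b a) * tr(b a) - tr(1) = z^2 - 2
tr(b^-1 a b a) = tr(a b a) * tr(b) - tr(a b a b) = x*y*z - y^2 - z^2 + 2
tr(a b a b^-2) = tr(b^-1 a b a) * tr(b) - tr(b^-1 a b a b) = x*y^2*z - y^3 - y*z^2 - x*z + 3*y
tr(a b a b^-3) = tr(a b a b^-2) * tr(b) - tr(a b a b^-1) = x*y^3*z - y^4 - y^2*z^2 - 2*x*y*z + 4*y^2 + z^2 - 2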